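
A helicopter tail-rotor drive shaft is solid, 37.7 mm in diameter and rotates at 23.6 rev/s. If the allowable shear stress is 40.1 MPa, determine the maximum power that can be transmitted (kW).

J = πd⁴/32 = π(0.0377)⁴/32 = 1.983×10^-7 m⁴.
T_max = τ_allow·J/r = 4.01×10^7 × 1.983×10^-7 / 0.0189 = 421.9 N·m.
ω = 2π·23.6 = 148.3 rad/s, so P_max = T_max·ω = 6.256×10^4 W.

62.6 kW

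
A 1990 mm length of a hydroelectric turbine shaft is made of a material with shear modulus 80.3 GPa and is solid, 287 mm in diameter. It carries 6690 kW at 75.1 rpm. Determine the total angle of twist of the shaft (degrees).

1.81°

ω = 2π·75.1/60 = 7.864 rad/s, so T = P/ω = 6690×10³ / 7.864 = 850700 N·m.
J = πd⁴/32 = π(0.287)⁴/32 = 6.661×10^-4 m⁴.
θ = T·L/(G·J) = 850700 × 1.99 / (80.3×10⁹ × 6.661×10^-4) = 0.03165 rad.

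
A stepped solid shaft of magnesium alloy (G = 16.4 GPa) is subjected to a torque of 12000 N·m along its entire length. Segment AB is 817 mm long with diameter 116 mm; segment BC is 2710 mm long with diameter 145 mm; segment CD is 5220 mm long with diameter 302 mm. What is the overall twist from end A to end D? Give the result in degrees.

4.81°

J_AB = π(0.116)⁴/32 = 1.78×10^-5 m⁴; J_BC = π(0.145)⁴/32 = 4.34×10^-5 m⁴; J_CD = π(0.302)⁴/32 = 8.17×10^-4 m⁴.
θ = (T/G)·Σ L_i/J_i = (12000/16.4×10⁹)·(0.817/1.78×10^-5 + 2.71/4.34×10^-5 + 5.22/8.17×10^-4) = 0.08400 rad.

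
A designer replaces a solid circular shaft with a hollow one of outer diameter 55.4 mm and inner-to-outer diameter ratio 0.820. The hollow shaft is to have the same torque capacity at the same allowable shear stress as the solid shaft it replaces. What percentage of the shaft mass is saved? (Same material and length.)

51.1 %

Equal τ_max and T ⇒ the solid shaft needs d_s³ = d_o³(1−k⁴), so d_s = 55.4·(1−0.820⁴)^(1/3) = 45.33 mm.
Area ratio A_h/A_s = d_o²(1−k²)/d_s² = (1−k²)/(1−k⁴)^(2/3) = 0.4893.
Mass saving = 1 − 0.4893 = 51.1 %.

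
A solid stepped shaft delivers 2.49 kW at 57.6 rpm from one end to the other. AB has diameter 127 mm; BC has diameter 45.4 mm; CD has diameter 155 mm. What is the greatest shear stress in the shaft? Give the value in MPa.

22.5 MPa

ω = 2π·57.6/60 = 6.032 rad/s, so T = P/ω = 2.49×10³ / 6.032 = 412.8 N·m.
Under the same torque, τ_max = 16T/(πd³) is largest where d is smallest — segment BC (d = 45.4 mm).
τ_max = 16·412.8/(π·(0.0454)³) = 2.247×10^7 Pa.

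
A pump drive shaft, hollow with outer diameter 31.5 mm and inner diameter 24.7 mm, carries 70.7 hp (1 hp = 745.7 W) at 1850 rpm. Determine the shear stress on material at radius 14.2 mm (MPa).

ω = 2π·1850/60 = 193.7 rad/s, so T = P/ω = 70.7×745.7 / 193.7 = 272.1 N·m.
J = π(d_o⁴ − d_i⁴)/32 = π(0.0315⁴ − 0.0247⁴)/32 = 6.012×10^-8 m⁴.
Shear stress varies linearly with radius: τ = T·r/J = 272.1 × 0.0142 / 6.012×10^-8 = 6.428×10^7 Pa.

64.3 MPa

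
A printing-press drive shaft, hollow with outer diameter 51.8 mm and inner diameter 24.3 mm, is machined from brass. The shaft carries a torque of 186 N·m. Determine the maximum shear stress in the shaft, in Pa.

7.16e6 Pa

J = π(d_o⁴ − d_i⁴)/32 = π(0.0518⁴ − 0.0243⁴)/32 = 6.726×10^-7 m⁴.
τ_max = T·r/J = 186.0 × 0.0259 / 6.726×10^-7 = 7.162×10^6 Pa.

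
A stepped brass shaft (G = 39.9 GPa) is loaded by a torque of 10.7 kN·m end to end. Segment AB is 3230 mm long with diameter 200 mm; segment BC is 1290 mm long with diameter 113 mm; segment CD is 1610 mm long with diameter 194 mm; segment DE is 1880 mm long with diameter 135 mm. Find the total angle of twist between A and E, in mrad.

45.7 mrad

J_AB = π(0.200)⁴/32 = 1.57×10^-4 m⁴; J_BC = π(0.113)⁴/32 = 1.60×10^-5 m⁴; J_CD = π(0.194)⁴/32 = 1.39×10^-4 m⁴; J_DE = π(0.135)⁴/32 = 3.26×10^-5 m⁴.
θ = (T/G)·Σ L_i/J_i = (10700/39.9×10⁹)·(3.23/1.57×10^-4 + 1.29/1.60×10^-5 + 1.61/1.39×10^-4 + 1.88/3.26×10^-5) = 0.04569 rad.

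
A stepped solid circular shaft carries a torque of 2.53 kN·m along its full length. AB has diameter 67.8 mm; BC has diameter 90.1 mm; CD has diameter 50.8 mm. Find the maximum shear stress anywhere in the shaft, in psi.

14300 psi

Under the same torque, τ_max = 16T/(πd³) is largest where d is smallest — segment CD (d = 50.8 mm).
τ_max = 16·2530/(π·(0.0508)³) = 9.829×10^7 Pa.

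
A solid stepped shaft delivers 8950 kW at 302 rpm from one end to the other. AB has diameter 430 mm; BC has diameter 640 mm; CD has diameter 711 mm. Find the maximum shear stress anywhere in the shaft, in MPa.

ω = 2π·302/60 = 31.63 rad/s, so T = P/ω = 8950×10³ / 31.63 = 283000 N·m.
Under the same torque, τ_max = 16T/(πd³) is largest where d is smallest — segment AB (d = 430 mm).
τ_max = 16·283000/(π·(0.430)³) = 1.813×10^7 Pa.

18.1 MPa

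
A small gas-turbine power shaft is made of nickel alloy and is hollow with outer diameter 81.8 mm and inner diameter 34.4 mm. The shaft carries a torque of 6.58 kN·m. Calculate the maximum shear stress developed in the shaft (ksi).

J = π(d_o⁴ − d_i⁴)/32 = π(0.0818⁴ − 0.0344⁴)/32 = 4.258×10^-6 m⁴.
τ_max = T·r/J = 6580 × 0.0409 / 4.258×10^-6 = 6.320×10^7 Pa.

9.17 ksi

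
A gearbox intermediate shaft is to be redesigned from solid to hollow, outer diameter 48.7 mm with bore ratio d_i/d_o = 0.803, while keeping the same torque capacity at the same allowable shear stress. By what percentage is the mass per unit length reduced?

Equal τ_max and T ⇒ the solid shaft needs d_s³ = d_o³(1−k⁴), so d_s = 48.7·(1−0.803⁴)^(1/3) = 40.71 mm.
Area ratio A_h/A_s = d_o²(1−k²)/d_s² = (1−k²)/(1−k⁴)^(2/3) = 0.5082.
Mass saving = 1 − 0.5082 = 49.2 %.

49.2 %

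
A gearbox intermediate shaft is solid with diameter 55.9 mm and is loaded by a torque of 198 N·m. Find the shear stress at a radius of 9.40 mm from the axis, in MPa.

J = πd⁴/32 = π(0.0559)⁴/32 = 9.586×10^-7 m⁴.
Shear stress varies linearly with radius: τ = T·r/J = 198.0 × 0.00940 / 9.586×10^-7 = 1.942×10^6 Pa.

1.94 MPa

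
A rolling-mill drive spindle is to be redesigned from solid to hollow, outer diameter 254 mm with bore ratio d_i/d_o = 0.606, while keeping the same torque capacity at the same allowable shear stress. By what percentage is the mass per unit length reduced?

Equal τ_max and T ⇒ the solid shaft needs d_s³ = d_o³(1−k⁴), so d_s = 254·(1−0.606⁴)^(1/3) = 242.0 mm.
Area ratio A_h/A_s = d_o²(1−k²)/d_s² = (1−k²)/(1−k⁴)^(2/3) = 0.6969.
Mass saving = 1 − 0.6969 = 30.3 %.

30.3 %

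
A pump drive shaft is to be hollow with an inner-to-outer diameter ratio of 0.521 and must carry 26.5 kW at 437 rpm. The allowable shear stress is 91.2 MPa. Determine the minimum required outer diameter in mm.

32.7 mm

ω = 2π·437/60 = 45.76 rad/s, so T = P/ω = 26.5×10³ / 45.76 = 579.1 N·m.
For a hollow shaft with d_i/d_o = 0.521: τ_max = 16T/(π d_o³ (1−k⁴)), so d_o = [16T/(π τ_allow (1−k⁴))]^(1/3) = [16·579.1/(π·9.12×10^7·0.9263)]^(1/3) = 0.03268 m.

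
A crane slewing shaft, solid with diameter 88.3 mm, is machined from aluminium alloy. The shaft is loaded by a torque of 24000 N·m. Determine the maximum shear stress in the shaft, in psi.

25800 psi

J = πd⁴/32 = π(0.0883)⁴/32 = 5.968×10^-6 m⁴.
τ_max = T·r/J = 24000 × 0.0442 / 5.968×10^-6 = 1.775×10^8 Pa.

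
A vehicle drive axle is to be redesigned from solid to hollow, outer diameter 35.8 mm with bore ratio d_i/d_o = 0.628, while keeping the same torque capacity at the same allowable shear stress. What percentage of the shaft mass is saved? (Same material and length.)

Equal τ_max and T ⇒ the solid shaft needs d_s³ = d_o³(1−k⁴), so d_s = 35.8·(1−0.628⁴)^(1/3) = 33.84 mm.
Area ratio A_h/A_s = d_o²(1−k²)/d_s² = (1−k²)/(1−k⁴)^(2/3) = 0.6779.
Mass saving = 1 − 0.6779 = 32.2 %.

32.2 %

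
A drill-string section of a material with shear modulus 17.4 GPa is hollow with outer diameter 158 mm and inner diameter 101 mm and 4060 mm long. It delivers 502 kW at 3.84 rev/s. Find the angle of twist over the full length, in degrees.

5.46°

ω = 2π·3.84 = 24.13 rad/s, so T = P/ω = 502×10³ / 24.13 = 20810 N·m.
J = π(d_o⁴ − d_i⁴)/32 = π(0.158⁴ − 0.101⁴)/32 = 5.097×10^-5 m⁴.
θ = T·L/(G·J) = 20810 × 4.06 / (17.4×10⁹ × 5.097×10^-5) = 0.09525 rad.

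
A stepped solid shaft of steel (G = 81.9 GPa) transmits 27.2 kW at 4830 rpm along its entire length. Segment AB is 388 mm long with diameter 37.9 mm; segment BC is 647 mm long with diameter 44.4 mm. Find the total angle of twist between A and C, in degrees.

0.136°

ω = 2π·4830/60 = 505.8 rad/s, so T = P/ω = 27.2×10³ / 505.8 = 53.78 N·m.
J_AB = π(0.0379)⁴/32 = 2.03×10^-7 m⁴; J_BC = π(0.0444)⁴/32 = 3.82×10^-7 m⁴.
θ = (T/G)·Σ L_i/J_i = (53.78/81.9×10⁹)·(0.388/2.03×10^-7 + 0.647/3.82×10^-7) = 2.371×10^-3 rad.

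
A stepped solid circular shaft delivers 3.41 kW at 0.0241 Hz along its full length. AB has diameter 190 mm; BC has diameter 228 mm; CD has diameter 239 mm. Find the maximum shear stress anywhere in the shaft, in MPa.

ω = 2π·0.0241 = 0.1514 rad/s, so T = P/ω = 3.41×10³ / 0.1514 = 22520 N·m.
Under the same torque, τ_max = 16T/(πd³) is largest where d is smallest — segment AB (d = 190 mm).
τ_max = 16·22520/(π·(0.190)³) = 1.672×10^7 Pa.

16.7 MPa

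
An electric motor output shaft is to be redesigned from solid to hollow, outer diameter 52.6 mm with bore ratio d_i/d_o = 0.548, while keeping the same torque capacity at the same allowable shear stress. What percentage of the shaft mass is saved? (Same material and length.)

Equal τ_max and T ⇒ the solid shaft needs d_s³ = d_o³(1−k⁴), so d_s = 52.6·(1−0.548⁴)^(1/3) = 50.97 mm.
Area ratio A_h/A_s = d_o²(1−k²)/d_s² = (1−k²)/(1−k⁴)^(2/3) = 0.7452.
Mass saving = 1 − 0.7452 = 25.5 %.

25.5 %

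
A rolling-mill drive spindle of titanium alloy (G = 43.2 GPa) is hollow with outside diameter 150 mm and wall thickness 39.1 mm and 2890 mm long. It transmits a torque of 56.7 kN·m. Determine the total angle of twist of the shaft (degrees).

J = π(d_o⁴ − d_i⁴)/32 = π(0.150⁴ − 0.0718⁴)/32 = 4.709×10^-5 m⁴.
θ = T·L/(G·J) = 56700 × 2.89 / (43.2×10⁹ × 4.709×10^-5) = 0.08055 rad.

4.62°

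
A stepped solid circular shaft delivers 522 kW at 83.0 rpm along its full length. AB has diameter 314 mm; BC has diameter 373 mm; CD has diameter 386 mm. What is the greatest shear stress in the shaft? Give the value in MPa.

9.88 MPa

ω = 2π·83.0/60 = 8.692 rad/s, so T = P/ω = 522×10³ / 8.692 = 60060 N·m.
Under the same torque, τ_max = 16T/(πd³) is largest where d is smallest — segment AB (d = 314 mm).
τ_max = 16·60060/(π·(0.314)³) = 9.880×10^6 Pa.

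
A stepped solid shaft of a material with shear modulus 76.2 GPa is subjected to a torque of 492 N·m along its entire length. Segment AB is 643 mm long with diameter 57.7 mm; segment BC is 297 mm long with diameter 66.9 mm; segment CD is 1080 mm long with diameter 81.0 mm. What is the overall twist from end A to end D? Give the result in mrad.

J_AB = π(0.0577)⁴/32 = 1.09×10^-6 m⁴; J_BC = π(0.0669)⁴/32 = 1.97×10^-6 m⁴; J_CD = π(0.0810)⁴/32 = 4.23×10^-6 m⁴.
θ = (T/G)·Σ L_i/J_i = (492.0/76.2×10⁹)·(0.643/1.09×10^-6 + 0.297/1.97×10^-6 + 1.08/4.23×10^-6) = 6.440×10^-3 rad.

6.44 mrad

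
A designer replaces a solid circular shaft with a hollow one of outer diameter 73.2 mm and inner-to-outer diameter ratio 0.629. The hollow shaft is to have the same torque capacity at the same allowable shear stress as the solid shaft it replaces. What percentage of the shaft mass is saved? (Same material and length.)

32.3 %

Equal τ_max and T ⇒ the solid shaft needs d_s³ = d_o³(1−k⁴), so d_s = 73.2·(1−0.629⁴)^(1/3) = 69.16 mm.
Area ratio A_h/A_s = d_o²(1−k²)/d_s² = (1−k²)/(1−k⁴)^(2/3) = 0.6770.
Mass saving = 1 − 0.6770 = 32.3 %.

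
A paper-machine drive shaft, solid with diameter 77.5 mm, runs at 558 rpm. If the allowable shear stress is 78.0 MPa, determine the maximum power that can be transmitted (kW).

J = πd⁴/32 = π(0.0775)⁴/32 = 3.542×10^-6 m⁴.
T_max = τ_allow·J/r = 7.80×10^7 × 3.542×10^-6 / 0.0387 = 7129 N·m.
ω = 2π·558/60 = 58.43 rad/s, so P_max = T_max·ω = 4.166×10^5 W.

417 kW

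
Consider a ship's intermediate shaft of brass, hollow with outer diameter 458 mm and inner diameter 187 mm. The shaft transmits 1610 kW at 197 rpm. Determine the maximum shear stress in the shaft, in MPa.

4.26 MPa

ω = 2π·197/60 = 20.63 rad/s, so T = P/ω = 1610×10³ / 20.63 = 78040 N·m.
J = π(d_o⁴ − d_i⁴)/32 = π(0.458⁴ − 0.187⁴)/32 = 4.200×10^-3 m⁴.
τ_max = T·r/J = 78040 × 0.229 / 4.200×10^-3 = 4.255×10^6 Pa.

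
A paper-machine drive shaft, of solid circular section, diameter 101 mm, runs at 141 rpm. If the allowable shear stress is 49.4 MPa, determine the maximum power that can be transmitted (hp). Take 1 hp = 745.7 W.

J = πd⁴/32 = π(0.101)⁴/32 = 1.022×10^-5 m⁴.
T_max = τ_allow·J/r = 4.94×10^7 × 1.022×10^-5 / 0.0505 = 9994 N·m.
ω = 2π·141/60 = 14.77 rad/s, so P_max = T_max·ω = 1.476×10^5 W.

198 hp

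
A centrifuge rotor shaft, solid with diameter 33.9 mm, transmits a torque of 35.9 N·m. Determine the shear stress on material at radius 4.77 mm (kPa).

J = πd⁴/32 = π(0.0339)⁴/32 = 1.297×10^-7 m⁴.
Shear stress varies linearly with radius: τ = T·r/J = 35.90 × 0.00477 / 1.297×10^-7 = 1.321×10^6 Pa.

1320 kPa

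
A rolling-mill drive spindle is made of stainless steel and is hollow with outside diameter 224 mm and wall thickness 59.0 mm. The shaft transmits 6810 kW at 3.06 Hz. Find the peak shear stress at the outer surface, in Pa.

1.69e8 Pa

ω = 2π·3.06 = 19.23 rad/s, so T = P/ω = 6810×10³ / 19.23 = 354200 N·m.
J = π(d_o⁴ − d_i⁴)/32 = π(0.224⁴ − 0.106⁴)/32 = 2.348×10^-4 m⁴.
τ_max = T·r/J = 354200 × 0.112 / 2.348×10^-4 = 1.690×10^8 Pa.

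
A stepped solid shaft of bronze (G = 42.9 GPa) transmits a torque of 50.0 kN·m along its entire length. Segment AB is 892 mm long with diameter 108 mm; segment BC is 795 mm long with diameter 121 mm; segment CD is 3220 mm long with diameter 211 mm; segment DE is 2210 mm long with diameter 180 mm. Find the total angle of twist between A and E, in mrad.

166 mrad

J_AB = π(0.108)⁴/32 = 1.34×10^-5 m⁴; J_BC = π(0.121)⁴/32 = 2.10×10^-5 m⁴; J_CD = π(0.211)⁴/32 = 1.95×10^-4 m⁴; J_DE = π(0.180)⁴/32 = 1.03×10^-4 m⁴.
θ = (T/G)·Σ L_i/J_i = (50000/42.9×10⁹)·(0.892/1.34×10^-5 + 0.795/2.10×10^-5 + 3.22/1.95×10^-4 + 2.21/1.03×10^-4) = 0.1661 rad.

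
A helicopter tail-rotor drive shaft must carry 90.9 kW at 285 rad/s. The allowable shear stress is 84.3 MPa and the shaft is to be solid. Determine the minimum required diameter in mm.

ω = 285 rad/s, so T = P/ω = 90.9×10³ / 285.0 = 318.9 N·m.
For a solid shaft τ_max = 16T/(πd³), so d = (16T/(π τ_allow))^(1/3) = (16·318.9/(π·8.43×10^7))^(1/3) = 0.02681 m.

26.8 mm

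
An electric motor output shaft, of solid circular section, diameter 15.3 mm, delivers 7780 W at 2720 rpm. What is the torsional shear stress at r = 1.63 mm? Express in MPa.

ω = 2π·2720/60 = 284.8 rad/s, so T = P/ω = 7780 / 284.8 = 27.31 N·m.
J = πd⁴/32 = π(0.0153)⁴/32 = 5.380×10^-9 m⁴.
Shear stress varies linearly with radius: τ = T·r/J = 27.31 × 0.00163 / 5.380×10^-9 = 8.276×10^6 Pa.

8.28 MPa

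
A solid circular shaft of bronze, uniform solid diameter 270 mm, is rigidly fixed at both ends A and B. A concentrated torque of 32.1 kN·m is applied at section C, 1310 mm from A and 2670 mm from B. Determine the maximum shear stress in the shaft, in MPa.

5.57 MPa

With uniform GJ and both ends fixed, compatibility θ_AC = θ_CB gives T_A·a = T_B·b, together with T_A + T_B = T₀.
T_A = T₀·b/(a+b) = 32100·2670/3980 = 21530 N·m; T_B = 10570 N·m.
τ in each portion: τ_AC = 5.57×10^6 Pa, τ_CB = 2.73×10^6 Pa; maximum is in AC.
τ_max = T_AC·r/J = 21530·0.135/5.22×10^-4 = 5.572×10^6 Pa.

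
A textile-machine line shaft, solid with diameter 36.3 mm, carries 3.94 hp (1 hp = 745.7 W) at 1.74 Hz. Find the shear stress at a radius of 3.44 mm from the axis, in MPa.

ω = 2π·1.74 = 10.93 rad/s, so T = P/ω = 3.94×745.7 / 10.93 = 268.7 N·m.
J = πd⁴/32 = π(0.0363)⁴/32 = 1.705×10^-7 m⁴.
Shear stress varies linearly with radius: τ = T·r/J = 268.7 × 0.00344 / 1.705×10^-7 = 5.423×10^6 Pa.

5.42 MPa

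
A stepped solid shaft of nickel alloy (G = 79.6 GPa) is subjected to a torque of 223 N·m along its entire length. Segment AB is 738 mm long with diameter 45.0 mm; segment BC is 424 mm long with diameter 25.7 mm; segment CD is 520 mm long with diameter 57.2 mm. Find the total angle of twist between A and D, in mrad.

J_AB = π(0.0450)⁴/32 = 4.03×10^-7 m⁴; J_BC = π(0.0257)⁴/32 = 4.28×10^-8 m⁴; J_CD = π(0.0572)⁴/32 = 1.05×10^-6 m⁴.
θ = (T/G)·Σ L_i/J_i = (223.0/79.6×10⁹)·(0.738/4.03×10^-7 + 0.424/4.28×10^-8 + 0.520/1.05×10^-6) = 0.03426 rad.

34.3 mrad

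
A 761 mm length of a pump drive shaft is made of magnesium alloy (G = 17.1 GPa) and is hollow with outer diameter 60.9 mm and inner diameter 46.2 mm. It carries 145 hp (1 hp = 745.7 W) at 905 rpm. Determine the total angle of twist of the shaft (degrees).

ω = 2π·905/60 = 94.77 rad/s, so T = P/ω = 145×745.7 / 94.77 = 1141 N·m.
J = π(d_o⁴ − d_i⁴)/32 = π(0.0609⁴ − 0.0462⁴)/32 = 9.032×10^-7 m⁴.
θ = T·L/(G·J) = 1141 × 0.761 / (17.1×10⁹ × 9.032×10^-7) = 0.05622 rad.

3.22°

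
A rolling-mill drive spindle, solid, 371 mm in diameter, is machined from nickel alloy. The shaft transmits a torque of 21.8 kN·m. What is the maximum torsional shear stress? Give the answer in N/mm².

J = πd⁴/32 = π(0.371)⁴/32 = 1.860×10^-3 m⁴.
τ_max = T·r/J = 21800 × 0.185 / 1.860×10^-3 = 2.174×10^6 Pa.

2.17 N/mm²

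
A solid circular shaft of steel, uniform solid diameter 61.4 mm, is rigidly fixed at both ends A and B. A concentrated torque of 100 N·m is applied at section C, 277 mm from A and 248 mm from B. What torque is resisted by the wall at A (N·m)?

With uniform GJ and both ends fixed, compatibility θ_AC = θ_CB gives T_A·a = T_B·b, together with T_A + T_B = T₀.
T_A = T₀·b/(a+b) = 100.0·248/525.0 = 47.24 N·m; T_B = 52.76 N·m.

47.2 N·m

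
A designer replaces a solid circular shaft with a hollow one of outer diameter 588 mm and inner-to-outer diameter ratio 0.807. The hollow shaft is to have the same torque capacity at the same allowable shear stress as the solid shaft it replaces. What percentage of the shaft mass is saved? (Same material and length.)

Equal τ_max and T ⇒ the solid shaft needs d_s³ = d_o³(1−k⁴), so d_s = 588·(1−0.807⁴)^(1/3) = 489.2 mm.
Area ratio A_h/A_s = d_o²(1−k²)/d_s² = (1−k²)/(1−k⁴)^(2/3) = 0.5038.
Mass saving = 1 − 0.5038 = 49.6 %.

49.6 %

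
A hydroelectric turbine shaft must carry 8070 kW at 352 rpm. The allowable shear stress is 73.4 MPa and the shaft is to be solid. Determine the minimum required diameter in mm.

248 mm

ω = 2π·352/60 = 36.86 rad/s, so T = P/ω = 8070×10³ / 36.86 = 218900 N·m.
For a solid shaft τ_max = 16T/(πd³), so d = (16T/(π τ_allow))^(1/3) = (16·218900/(π·7.34×10^7))^(1/3) = 0.2477 m.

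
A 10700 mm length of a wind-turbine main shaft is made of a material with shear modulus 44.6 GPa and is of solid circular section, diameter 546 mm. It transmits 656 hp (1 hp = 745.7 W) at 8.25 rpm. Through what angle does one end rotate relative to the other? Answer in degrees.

ω = 2π·8.25/60 = 0.8639 rad/s, so T = P/ω = 656×745.7 / 0.8639 = 566200 N·m.
J = πd⁴/32 = π(0.546)⁴/32 = 8.725×10^-3 m⁴.
θ = T·L/(G·J) = 566200 × 10.7 / (44.6×10⁹ × 8.725×10^-3) = 0.01557 rad.

0.892°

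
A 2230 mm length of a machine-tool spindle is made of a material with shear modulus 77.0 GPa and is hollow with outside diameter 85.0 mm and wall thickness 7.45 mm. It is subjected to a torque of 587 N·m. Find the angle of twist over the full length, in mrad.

6.17 mrad

J = π(d_o⁴ − d_i⁴)/32 = π(0.0850⁴ − 0.0701⁴)/32 = 2.754×10^-6 m⁴.
θ = T·L/(G·J) = 587.0 × 2.23 / (77.0×10⁹ × 2.754×10^-6) = 6.173×10^-3 rad.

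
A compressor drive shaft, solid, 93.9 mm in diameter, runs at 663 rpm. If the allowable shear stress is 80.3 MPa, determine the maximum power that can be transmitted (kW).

J = πd⁴/32 = π(0.0939)⁴/32 = 7.632×10^-6 m⁴.
T_max = τ_allow·J/r = 8.03×10^7 × 7.632×10^-6 / 0.0470 = 13050 N·m.
ω = 2π·663/60 = 69.43 rad/s, so P_max = T_max·ω = 9.063×10^5 W.

906 kW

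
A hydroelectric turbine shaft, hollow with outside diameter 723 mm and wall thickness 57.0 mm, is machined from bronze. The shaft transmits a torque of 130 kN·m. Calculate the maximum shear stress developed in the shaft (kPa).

3530 kPa

J = π(d_o⁴ − d_i⁴)/32 = π(0.723⁴ − 0.609⁴)/32 = 0.01332 m⁴.
τ_max = T·r/J = 130000 × 0.361 / 0.01332 = 3.528×10^6 Pa.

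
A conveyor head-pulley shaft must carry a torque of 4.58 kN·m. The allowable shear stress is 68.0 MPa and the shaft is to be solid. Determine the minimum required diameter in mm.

70.0 mm

For a solid shaft τ_max = 16T/(πd³), so d = (16T/(π τ_allow))^(1/3) = (16·4580/(π·6.80×10^7))^(1/3) = 0.07000 m.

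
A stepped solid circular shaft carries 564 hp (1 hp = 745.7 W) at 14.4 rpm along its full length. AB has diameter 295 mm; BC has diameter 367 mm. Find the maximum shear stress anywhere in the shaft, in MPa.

55.3 MPa

ω = 2π·14.4/60 = 1.508 rad/s, so T = P/ω = 564×745.7 / 1.508 = 278900 N·m.
Under the same torque, τ_max = 16T/(πd³) is largest where d is smallest — segment AB (d = 295 mm).
τ_max = 16·278900/(π·(0.295)³) = 5.533×10^7 Pa.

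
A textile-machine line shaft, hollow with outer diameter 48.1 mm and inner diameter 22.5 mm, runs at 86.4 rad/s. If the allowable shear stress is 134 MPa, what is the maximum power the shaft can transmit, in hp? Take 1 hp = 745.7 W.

J = π(d_o⁴ − d_i⁴)/32 = π(0.0481⁴ − 0.0225⁴)/32 = 5.003×10^-7 m⁴.
T_max = τ_allow·J/r = 1.34×10^8 × 5.003×10^-7 / 0.0241 = 2788 N·m.
ω = 86.4 rad/s, so P_max = T_max·ω = 2.409×10^5 W.

323 hp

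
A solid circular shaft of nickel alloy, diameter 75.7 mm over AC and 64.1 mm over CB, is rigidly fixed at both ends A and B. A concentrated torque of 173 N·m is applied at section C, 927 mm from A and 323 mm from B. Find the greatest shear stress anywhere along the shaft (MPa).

1.99 MPa

Compatibility: T_A·a/J_AC = T_B·b/J_CB with T_A + T_B = T₀.
J_AC = 3.22×10^-6 m⁴, J_CB = 1.66×10^-6 m⁴, so T_A = T₀·(J_AC/a)/((J_AC/a)+(J_CB/b)) = 69.89 N·m, T_B = 103.1 N·m.
τ in each portion: τ_AC = 8.20×10^5 Pa, τ_CB = 1.99×10^6 Pa; maximum is in CB.
τ_max = T_CB·r/J = 103.1·0.0320/1.66×10^-6 = 1.994×10^6 Pa.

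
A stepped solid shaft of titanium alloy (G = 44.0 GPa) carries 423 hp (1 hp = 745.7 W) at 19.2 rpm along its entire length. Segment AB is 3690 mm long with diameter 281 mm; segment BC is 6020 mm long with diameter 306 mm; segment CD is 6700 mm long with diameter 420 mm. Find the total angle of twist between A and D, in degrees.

3.11°

ω = 2π·19.2/60 = 2.011 rad/s, so T = P/ω = 423×745.7 / 2.011 = 156900 N·m.
J_AB = π(0.281)⁴/32 = 6.12×10^-4 m⁴; J_BC = π(0.306)⁴/32 = 8.61×10^-4 m⁴; J_CD = π(0.420)⁴/32 = 3.05×10^-3 m⁴.
θ = (T/G)·Σ L_i/J_i = (156900/44.0×10⁹)·(3.69/6.12×10^-4 + 6.02/8.61×10^-4 + 6.70/3.05×10^-3) = 0.05425 rad.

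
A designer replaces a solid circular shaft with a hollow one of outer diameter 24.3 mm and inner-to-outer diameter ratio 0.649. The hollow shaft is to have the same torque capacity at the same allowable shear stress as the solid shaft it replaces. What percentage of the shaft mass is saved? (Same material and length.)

Equal τ_max and T ⇒ the solid shaft needs d_s³ = d_o³(1−k⁴), so d_s = 24.3·(1−0.649⁴)^(1/3) = 22.77 mm.
Area ratio A_h/A_s = d_o²(1−k²)/d_s² = (1−k²)/(1−k⁴)^(2/3) = 0.6593.
Mass saving = 1 − 0.6593 = 34.1 %.

34.1 %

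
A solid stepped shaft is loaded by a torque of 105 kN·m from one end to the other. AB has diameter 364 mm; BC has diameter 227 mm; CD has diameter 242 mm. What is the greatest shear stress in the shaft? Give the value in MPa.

45.7 MPa

Under the same torque, τ_max = 16T/(πd³) is largest where d is smallest — segment BC (d = 227 mm).
τ_max = 16·105000/(π·(0.227)³) = 4.572×10^7 Pa.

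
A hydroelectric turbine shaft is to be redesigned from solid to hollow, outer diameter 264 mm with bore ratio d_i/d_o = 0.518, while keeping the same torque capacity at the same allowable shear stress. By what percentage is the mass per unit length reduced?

23.1 %

Equal τ_max and T ⇒ the solid shaft needs d_s³ = d_o³(1−k⁴), so d_s = 264·(1−0.518⁴)^(1/3) = 257.5 mm.
Area ratio A_h/A_s = d_o²(1−k²)/d_s² = (1−k²)/(1−k⁴)^(2/3) = 0.7690.
Mass saving = 1 − 0.7690 = 23.1 %.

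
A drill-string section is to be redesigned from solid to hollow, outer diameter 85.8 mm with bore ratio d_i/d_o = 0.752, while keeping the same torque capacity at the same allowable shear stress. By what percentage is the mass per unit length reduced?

43.8 %

Equal τ_max and T ⇒ the solid shaft needs d_s³ = d_o³(1−k⁴), so d_s = 85.8·(1−0.752⁴)^(1/3) = 75.46 mm.
Area ratio A_h/A_s = d_o²(1−k²)/d_s² = (1−k²)/(1−k⁴)^(2/3) = 0.5618.
Mass saving = 1 − 0.5618 = 43.8 %.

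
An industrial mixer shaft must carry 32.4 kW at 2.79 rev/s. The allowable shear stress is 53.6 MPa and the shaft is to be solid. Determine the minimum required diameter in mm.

56.0 mm

ω = 2π·2.79 = 17.53 rad/s, so T = P/ω = 32.4×10³ / 17.53 = 1848 N·m.
For a solid shaft τ_max = 16T/(πd³), so d = (16T/(π τ_allow))^(1/3) = (16·1848/(π·5.36×10^7))^(1/3) = 0.05600 m.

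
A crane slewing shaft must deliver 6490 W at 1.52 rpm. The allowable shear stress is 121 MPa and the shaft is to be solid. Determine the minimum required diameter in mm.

ω = 2π·1.52/60 = 0.1592 rad/s, so T = P/ω = 6490 / 0.1592 = 40770 N·m.
For a solid shaft τ_max = 16T/(πd³), so d = (16T/(π τ_allow))^(1/3) = (16·40770/(π·1.21×10^8))^(1/3) = 0.1197 m.

120 mm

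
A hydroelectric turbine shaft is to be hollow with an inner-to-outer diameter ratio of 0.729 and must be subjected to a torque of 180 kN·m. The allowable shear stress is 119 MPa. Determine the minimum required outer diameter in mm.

For a hollow shaft with d_i/d_o = 0.729: τ_max = 16T/(π d_o³ (1−k⁴)), so d_o = [16T/(π τ_allow (1−k⁴))]^(1/3) = [16·180000/(π·1.19×10^8·0.7176)]^(1/3) = 0.2206 m.

221 mm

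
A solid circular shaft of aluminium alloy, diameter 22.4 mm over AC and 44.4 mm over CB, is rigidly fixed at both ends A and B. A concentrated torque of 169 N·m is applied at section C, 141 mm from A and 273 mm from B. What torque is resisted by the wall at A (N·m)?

18.8 N·m

Compatibility: T_A·a/J_AC = T_B·b/J_CB with T_A + T_B = T₀.
J_AC = 2.47×10^-8 m⁴, J_CB = 3.82×10^-7 m⁴, so T_A = T₀·(J_AC/a)/((J_AC/a)+(J_CB/b)) = 18.84 N·m, T_B = 150.2 N·m.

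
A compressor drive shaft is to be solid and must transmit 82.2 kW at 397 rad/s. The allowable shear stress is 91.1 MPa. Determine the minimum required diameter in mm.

ω = 397 rad/s, so T = P/ω = 82.2×10³ / 397.0 = 207.1 N·m.
For a solid shaft τ_max = 16T/(πd³), so d = (16T/(π τ_allow))^(1/3) = (16·207.1/(π·9.11×10^7))^(1/3) = 0.02262 m.

22.6 mm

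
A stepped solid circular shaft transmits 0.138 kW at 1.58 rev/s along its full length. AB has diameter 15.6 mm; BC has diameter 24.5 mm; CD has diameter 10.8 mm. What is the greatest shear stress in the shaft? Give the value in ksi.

ω = 2π·1.58 = 9.927 rad/s, so T = P/ω = 0.138×10³ / 9.927 = 13.90 N·m.
Under the same torque, τ_max = 16T/(πd³) is largest where d is smallest — segment CD (d = 10.8 mm).
τ_max = 16·13.90/(π·(0.0108)³) = 5.620×10^7 Pa.

8.15 ksi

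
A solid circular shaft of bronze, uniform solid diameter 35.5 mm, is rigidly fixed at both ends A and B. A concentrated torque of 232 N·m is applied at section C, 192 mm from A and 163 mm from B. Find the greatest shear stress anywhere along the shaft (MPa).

With uniform GJ and both ends fixed, compatibility θ_AC = θ_CB gives T_A·a = T_B·b, together with T_A + T_B = T₀.
T_A = T₀·b/(a+b) = 232.0·163/355.0 = 106.5 N·m; T_B = 125.5 N·m.
τ in each portion: τ_AC = 1.21×10^7 Pa, τ_CB = 1.43×10^7 Pa; maximum is in CB.
τ_max = T_CB·r/J = 125.5·0.0177/1.56×10^-7 = 1.428×10^7 Pa.

14.3 MPa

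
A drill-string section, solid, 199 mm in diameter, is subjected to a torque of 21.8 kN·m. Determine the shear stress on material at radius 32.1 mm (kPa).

4550 kPa

J = πd⁴/32 = π(0.199)⁴/32 = 1.540×10^-4 m⁴.
Shear stress varies linearly with radius: τ = T·r/J = 21800 × 0.0321 / 1.540×10^-4 = 4.545×10^6 Pa.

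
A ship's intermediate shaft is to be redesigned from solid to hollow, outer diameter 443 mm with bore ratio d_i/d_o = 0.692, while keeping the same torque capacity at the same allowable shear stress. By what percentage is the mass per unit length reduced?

Equal τ_max and T ⇒ the solid shaft needs d_s³ = d_o³(1−k⁴), so d_s = 443·(1−0.692⁴)^(1/3) = 406.2 mm.
Area ratio A_h/A_s = d_o²(1−k²)/d_s² = (1−k²)/(1−k⁴)^(2/3) = 0.6200.
Mass saving = 1 − 0.6200 = 38.0 %.

38.0 %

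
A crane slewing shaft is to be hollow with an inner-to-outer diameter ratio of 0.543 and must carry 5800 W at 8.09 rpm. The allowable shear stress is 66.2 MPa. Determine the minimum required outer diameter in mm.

83.2 mm

ω = 2π·8.09/60 = 0.8472 rad/s, so T = P/ω = 5800 / 0.8472 = 6846 N·m.
For a hollow shaft with d_i/d_o = 0.543: τ_max = 16T/(π d_o³ (1−k⁴)), so d_o = [16T/(π τ_allow (1−k⁴))]^(1/3) = [16·6846/(π·6.62×10^7·0.9131)]^(1/3) = 0.08324 m.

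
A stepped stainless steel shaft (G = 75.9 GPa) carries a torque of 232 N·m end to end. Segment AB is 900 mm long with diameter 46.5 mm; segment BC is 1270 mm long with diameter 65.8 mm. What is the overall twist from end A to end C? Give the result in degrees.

J_AB = π(0.0465)⁴/32 = 4.59×10^-7 m⁴; J_BC = π(0.0658)⁴/32 = 1.84×10^-6 m⁴.
θ = (T/G)·Σ L_i/J_i = (232.0/75.9×10⁹)·(0.900/4.59×10^-7 + 1.27/1.84×10^-6) = 8.103×10^-3 rad.

0.464°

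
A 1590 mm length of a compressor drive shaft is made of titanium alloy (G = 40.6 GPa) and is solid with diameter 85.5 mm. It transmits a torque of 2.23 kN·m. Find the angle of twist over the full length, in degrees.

J = πd⁴/32 = π(0.0855)⁴/32 = 5.246×10^-6 m⁴.
θ = T·L/(G·J) = 2230 × 1.59 / (40.6×10⁹ × 5.246×10^-6) = 0.01665 rad.

0.954°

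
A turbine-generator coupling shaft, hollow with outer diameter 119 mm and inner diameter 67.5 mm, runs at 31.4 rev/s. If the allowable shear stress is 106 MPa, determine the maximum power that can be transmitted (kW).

J = π(d_o⁴ − d_i⁴)/32 = π(0.119⁴ − 0.0675⁴)/32 = 1.765×10^-5 m⁴.
T_max = τ_allow·J/r = 1.06×10^8 × 1.765×10^-5 / 0.0595 = 31440 N·m.
ω = 2π·31.4 = 197.3 rad/s, so P_max = T_max·ω = 6.203×10^6 W.

6200 kW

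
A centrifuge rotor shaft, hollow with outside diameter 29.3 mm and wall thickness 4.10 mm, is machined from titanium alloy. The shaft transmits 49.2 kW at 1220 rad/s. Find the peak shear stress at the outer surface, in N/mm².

11.2 N/mm²

ω = 1220 rad/s, so T = P/ω = 49.2×10³ / 1220 = 40.33 N·m.
J = π(d_o⁴ − d_i⁴)/32 = π(0.0293⁴ − 0.0211⁴)/32 = 5.290×10^-8 m⁴.
τ_max = T·r/J = 40.33 × 0.0146 / 5.290×10^-8 = 1.117×10^7 Pa.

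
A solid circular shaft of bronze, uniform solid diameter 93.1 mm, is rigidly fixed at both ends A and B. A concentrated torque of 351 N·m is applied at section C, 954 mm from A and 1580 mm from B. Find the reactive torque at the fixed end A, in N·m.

219 N·m

With uniform GJ and both ends fixed, compatibility θ_AC = θ_CB gives T_A·a = T_B·b, together with T_A + T_B = T₀.
T_A = T₀·b/(a+b) = 351.0·1580/2534 = 218.9 N·m; T_B = 132.1 N·m.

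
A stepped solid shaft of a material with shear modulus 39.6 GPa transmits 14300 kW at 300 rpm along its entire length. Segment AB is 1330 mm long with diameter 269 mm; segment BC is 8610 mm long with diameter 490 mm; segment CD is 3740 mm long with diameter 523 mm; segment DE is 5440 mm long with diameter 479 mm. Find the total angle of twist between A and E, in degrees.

3.73°

ω = 2π·300/60 = 31.42 rad/s, so T = P/ω = 14300×10³ / 31.42 = 455200 N·m.
J_AB = π(0.269)⁴/32 = 5.14×10^-4 m⁴; J_BC = π(0.490)⁴/32 = 5.66×10^-3 m⁴; J_CD = π(0.523)⁴/32 = 7.35×10^-3 m⁴; J_DE = π(0.479)⁴/32 = 5.17×10^-3 m⁴.
θ = (T/G)·Σ L_i/J_i = (455200/39.6×10⁹)·(1.33/5.14×10^-4 + 8.61/5.66×10^-3 + 3.74/7.35×10^-3 + 5.44/5.17×10^-3) = 0.06518 rad.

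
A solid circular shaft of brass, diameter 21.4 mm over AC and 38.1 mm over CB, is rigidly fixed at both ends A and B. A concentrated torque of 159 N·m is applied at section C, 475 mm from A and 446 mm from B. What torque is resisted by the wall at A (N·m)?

13.6 N·m

Compatibility: T_A·a/J_AC = T_B·b/J_CB with T_A + T_B = T₀.
J_AC = 2.06×10^-8 m⁴, J_CB = 2.07×10^-7 m⁴, so T_A = T₀·(J_AC/a)/((J_AC/a)+(J_CB/b)) = 13.59 N·m, T_B = 145.4 N·m.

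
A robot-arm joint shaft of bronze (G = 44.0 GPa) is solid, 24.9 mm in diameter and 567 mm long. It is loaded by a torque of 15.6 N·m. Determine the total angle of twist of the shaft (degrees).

J = πd⁴/32 = π(0.0249)⁴/32 = 3.774×10^-8 m⁴.
θ = T·L/(G·J) = 15.60 × 0.567 / (44.0×10⁹ × 3.774×10^-8) = 5.327×10^-3 rad.

0.305°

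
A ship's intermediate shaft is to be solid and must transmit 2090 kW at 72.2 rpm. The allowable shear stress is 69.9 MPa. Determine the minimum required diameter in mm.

ω = 2π·72.2/60 = 7.561 rad/s, so T = P/ω = 2090×10³ / 7.561 = 276400 N·m.
For a solid shaft τ_max = 16T/(πd³), so d = (16T/(π τ_allow))^(1/3) = (16·276400/(π·6.99×10^7))^(1/3) = 0.2721 m.

272 mm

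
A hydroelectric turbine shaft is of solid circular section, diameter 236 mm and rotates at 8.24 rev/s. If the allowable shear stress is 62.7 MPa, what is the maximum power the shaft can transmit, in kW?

J = πd⁴/32 = π(0.236)⁴/32 = 3.045×10^-4 m⁴.
T_max = τ_allow·J/r = 6.27×10^7 × 3.045×10^-4 / 0.118 = 161800 N·m.
ω = 2π·8.24 = 51.77 rad/s, so P_max = T_max·ω = 8.378×10^6 W.

8380 kW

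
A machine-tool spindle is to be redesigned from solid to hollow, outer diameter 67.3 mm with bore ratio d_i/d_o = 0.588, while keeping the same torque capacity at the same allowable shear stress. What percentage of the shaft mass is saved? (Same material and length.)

28.8 %

Equal τ_max and T ⇒ the solid shaft needs d_s³ = d_o³(1−k⁴), so d_s = 67.3·(1−0.588⁴)^(1/3) = 64.50 mm.
Area ratio A_h/A_s = d_o²(1−k²)/d_s² = (1−k²)/(1−k⁴)^(2/3) = 0.7122.
Mass saving = 1 − 0.7122 = 28.8 %.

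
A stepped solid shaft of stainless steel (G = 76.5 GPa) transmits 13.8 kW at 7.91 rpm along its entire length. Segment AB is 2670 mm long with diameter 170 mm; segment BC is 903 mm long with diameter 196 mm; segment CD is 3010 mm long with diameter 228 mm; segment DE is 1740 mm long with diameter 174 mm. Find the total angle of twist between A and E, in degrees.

ω = 2π·7.91/60 = 0.8283 rad/s, so T = P/ω = 13.8×10³ / 0.8283 = 16660 N·m.
J_AB = π(0.170)⁴/32 = 8.20×10^-5 m⁴; J_BC = π(0.196)⁴/32 = 1.45×10^-4 m⁴; J_CD = π(0.228)⁴/32 = 2.65×10^-4 m⁴; J_DE = π(0.174)⁴/32 = 9.00×10^-5 m⁴.
θ = (T/G)·Σ L_i/J_i = (16660/76.5×10⁹)·(2.67/8.20×10^-5 + 0.903/1.45×10^-4 + 3.01/2.65×10^-4 + 1.74/9.00×10^-5) = 0.01513 rad.

0.867°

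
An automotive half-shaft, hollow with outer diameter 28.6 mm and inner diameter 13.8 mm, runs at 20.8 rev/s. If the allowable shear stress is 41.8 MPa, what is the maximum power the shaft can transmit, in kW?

23.7 kW

J = π(d_o⁴ − d_i⁴)/32 = π(0.0286⁴ − 0.0138⁴)/32 = 6.212×10^-8 m⁴.
T_max = τ_allow·J/r = 4.18×10^7 × 6.212×10^-8 / 0.0143 = 181.6 N·m.
ω = 2π·20.8 = 130.7 rad/s, so P_max = T_max·ω = 2.373×10^4 W.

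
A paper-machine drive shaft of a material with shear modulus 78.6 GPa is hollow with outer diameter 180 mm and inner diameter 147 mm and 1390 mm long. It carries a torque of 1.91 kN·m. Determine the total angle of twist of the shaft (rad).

J = π(d_o⁴ − d_i⁴)/32 = π(0.180⁴ − 0.147⁴)/32 = 5.722×10^-5 m⁴.
θ = T·L/(G·J) = 1910 × 1.39 / (78.6×10⁹ × 5.722×10^-5) = 5.903×10^-4 rad.

5.90e-4 rad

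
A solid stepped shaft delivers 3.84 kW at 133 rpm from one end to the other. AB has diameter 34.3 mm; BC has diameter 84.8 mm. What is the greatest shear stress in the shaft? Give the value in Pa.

ω = 2π·133/60 = 13.93 rad/s, so T = P/ω = 3.84×10³ / 13.93 = 275.7 N·m.
Under the same torque, τ_max = 16T/(πd³) is largest where d is smallest — segment AB (d = 34.3 mm).
τ_max = 16·275.7/(π·(0.0343)³) = 3.480×10^7 Pa.

3.48e7 Pa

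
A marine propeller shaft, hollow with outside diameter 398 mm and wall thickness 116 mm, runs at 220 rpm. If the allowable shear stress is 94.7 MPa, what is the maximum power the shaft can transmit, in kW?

J = π(d_o⁴ − d_i⁴)/32 = π(0.398⁴ − 0.166⁴)/32 = 2.389×10^-3 m⁴.
T_max = τ_allow·J/r = 9.47×10^7 × 2.389×10^-3 / 0.199 = 1.137e6 N·m.
ω = 2π·220/60 = 23.04 rad/s, so P_max = T_max·ω = 2.619×10^7 W.

26200 kW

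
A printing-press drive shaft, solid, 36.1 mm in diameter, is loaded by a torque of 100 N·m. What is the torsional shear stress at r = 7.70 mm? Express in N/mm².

J = πd⁴/32 = π(0.0361)⁴/32 = 1.667×10^-7 m⁴.
Shear stress varies linearly with radius: τ = T·r/J = 100.0 × 0.00770 / 1.667×10^-7 = 4.618×10^6 Pa.

4.62 N/mm²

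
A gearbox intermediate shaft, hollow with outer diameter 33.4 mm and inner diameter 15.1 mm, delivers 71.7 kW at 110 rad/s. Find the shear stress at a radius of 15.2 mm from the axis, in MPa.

84.6 MPa

ω = 110 rad/s, so T = P/ω = 71.7×10³ / 110.0 = 651.8 N·m.
J = π(d_o⁴ − d_i⁴)/32 = π(0.0334⁴ − 0.0151⁴)/32 = 1.171×10^-7 m⁴.
Shear stress varies linearly with radius: τ = T·r/J = 651.8 × 0.0152 / 1.171×10^-7 = 8.463×10^7 Pa.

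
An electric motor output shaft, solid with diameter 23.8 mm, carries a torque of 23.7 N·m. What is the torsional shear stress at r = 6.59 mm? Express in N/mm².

4.96 N/mm²

J = πd⁴/32 = π(0.0238)⁴/32 = 3.150×10^-8 m⁴.
Shear stress varies linearly with radius: τ = T·r/J = 23.70 × 0.00659 / 3.150×10^-8 = 4.958×10^6 Pa.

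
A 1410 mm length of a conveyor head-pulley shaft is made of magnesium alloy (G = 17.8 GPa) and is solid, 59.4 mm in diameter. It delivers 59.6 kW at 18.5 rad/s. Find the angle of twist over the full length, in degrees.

ω = 18.5 rad/s, so T = P/ω = 59.6×10³ / 18.50 = 3222 N·m.
J = πd⁴/32 = π(0.0594)⁴/32 = 1.222×10^-6 m⁴.
θ = T·L/(G·J) = 3222 × 1.41 / (17.8×10⁹ × 1.222×10^-6) = 0.2088 rad.

12.0°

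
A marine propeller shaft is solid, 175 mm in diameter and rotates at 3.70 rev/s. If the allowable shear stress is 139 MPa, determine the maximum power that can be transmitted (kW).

3400 kW

J = πd⁴/32 = π(0.175)⁴/32 = 9.208×10^-5 m⁴.
T_max = τ_allow·J/r = 1.39×10^8 × 9.208×10^-5 / 0.0875 = 146300 N·m.
ω = 2π·3.70 = 23.25 rad/s, so P_max = T_max·ω = 3.400×10^6 W.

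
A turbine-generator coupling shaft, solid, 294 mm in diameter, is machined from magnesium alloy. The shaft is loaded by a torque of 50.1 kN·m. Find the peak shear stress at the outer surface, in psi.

J = πd⁴/32 = π(0.294)⁴/32 = 7.335×10^-4 m⁴.
τ_max = T·r/J = 50100 × 0.147 / 7.335×10^-4 = 1.004×10^7 Pa.

1460 psi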